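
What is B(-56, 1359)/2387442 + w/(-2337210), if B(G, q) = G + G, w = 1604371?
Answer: -638434079417/929992219470 ≈ -0.68649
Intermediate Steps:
B(G, q) = 2*G
B(-56, 1359)/2387442 + w/(-2337210) = (2*(-56))/2387442 + 1604371/(-2337210) = -112*1/2387442 + 1604371*(-1/2337210) = -56/1193721 - 1604371/2337210 = -638434079417/929992219470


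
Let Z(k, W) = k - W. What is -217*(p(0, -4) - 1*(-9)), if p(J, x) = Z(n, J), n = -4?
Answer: -1085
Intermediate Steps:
p(J, x) = -4 - J
-217*(p(0, -4) - 1*(-9)) = -217*((-4 - 1*0) - 1*(-9)) = -217*((-4 + 0) + 9) = -217*(-4 + 9) = -217*5 = -1085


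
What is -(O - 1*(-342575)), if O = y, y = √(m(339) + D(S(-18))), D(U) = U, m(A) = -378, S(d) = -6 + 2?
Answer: -342575 - I*√382 ≈ -3.4258e+5 - 19.545*I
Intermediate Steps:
S(d) = -4
y = I*√382 (y = √(-378 - 4) = √(-382) = I*√382 ≈ 19.545*I)
O = I*√382 ≈ 19.545*I
-(O - 1*(-342575)) = -(I*√382 - 1*(-342575)) = -(I*√382 + 342575) = -(342575 + I*√382) = -342575 - I*√382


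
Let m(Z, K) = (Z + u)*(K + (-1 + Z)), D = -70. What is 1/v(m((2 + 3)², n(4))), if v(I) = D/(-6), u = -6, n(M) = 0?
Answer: 3/35 ≈ 0.085714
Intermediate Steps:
m(Z, K) = (-6 + Z)*(-1 + K + Z) (m(Z, K) = (Z - 6)*(K + (-1 + Z)) = (-6 + Z)*(-1 + K + Z))
v(I) = 35/3 (v(I) = -70/(-6) = -70*(-⅙) = 35/3)
1/v(m((2 + 3)², n(4))) = 1/(35/3) = 3/35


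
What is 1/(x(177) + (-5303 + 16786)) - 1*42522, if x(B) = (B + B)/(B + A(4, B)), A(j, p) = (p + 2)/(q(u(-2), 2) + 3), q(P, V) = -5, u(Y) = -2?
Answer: -85479127451/2010233 ≈ -42522.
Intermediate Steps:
A(j, p) = -1 - p/2 (A(j, p) = (p + 2)/(-5 + 3) = (2 + p)/(-2) = (2 + p)*(-1/2) = -1 - p/2)
x(B) = 2*B/(-1 + B/2) (x(B) = (B + B)/(B + (-1 - B/2)) = (2*B)/(-1 + B/2) = 2*B/(-1 + B/2))
1/(x(177) + (-5303 + 16786)) - 1*42522 = 1/(4*177/(-2 + 177) + (-5303 + 16786)) - 1*42522 = 1/(4*177/175 + 11483) - 42522 = 1/(4*177*(1/175) + 11483) - 42522 = 1/(708/175 + 11483) - 42522 = 1/(2010233/175) - 42522 = 175/2010233 - 42522 = -85479127451/2010233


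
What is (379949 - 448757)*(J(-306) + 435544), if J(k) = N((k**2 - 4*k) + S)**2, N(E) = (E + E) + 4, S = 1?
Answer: -2476839645780960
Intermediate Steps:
N(E) = 4 + 2*E (N(E) = 2*E + 4 = 4 + 2*E)
J(k) = (6 - 8*k + 2*k**2)**2 (J(k) = (4 + 2*((k**2 - 4*k) + 1))**2 = (4 + 2*(1 + k**2 - 4*k))**2 = (4 + (2 - 8*k + 2*k**2))**2 = (6 - 8*k + 2*k**2)**2)
(379949 - 448757)*(J(-306) + 435544) = (379949 - 448757)*(4*(3 + (-306)**2 - 4*(-306))**2 + 435544) = -68808*(4*(3 + 93636 + 1224)**2 + 435544) = -68808*(4*94863**2 + 435544) = -68808*(4*8998988769 + 435544) = -68808*(35995955076 + 435544) = -68808*35996390620 = -2476839645780960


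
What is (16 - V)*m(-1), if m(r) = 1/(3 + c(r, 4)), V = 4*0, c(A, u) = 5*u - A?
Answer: ⅔ ≈ 0.66667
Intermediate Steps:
c(A, u) = -A + 5*u
V = 0
m(r) = 1/(23 - r) (m(r) = 1/(3 + (-r + 5*4)) = 1/(3 + (-r + 20)) = 1/(3 + (20 - r)) = 1/(23 - r))
(16 - V)*m(-1) = (16 - 1*0)*(-1/(-23 - 1)) = (16 + 0)*(-1/(-24)) = 16*(-1*(-1/24)) = 16*(1/24) = ⅔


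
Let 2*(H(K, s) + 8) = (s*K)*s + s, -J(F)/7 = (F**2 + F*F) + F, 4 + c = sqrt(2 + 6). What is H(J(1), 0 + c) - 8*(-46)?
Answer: 106 + 169*sqrt(2) ≈ 345.00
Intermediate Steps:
c = -4 + 2*sqrt(2) (c = -4 + sqrt(2 + 6) = -4 + sqrt(8) = -4 + 2*sqrt(2) ≈ -1.1716)
J(F) = -14*F**2 - 7*F (J(F) = -7*((F**2 + F*F) + F) = -7*((F**2 + F**2) + F) = -7*(2*F**2 + F) = -7*(F + 2*F**2) = -14*F**2 - 7*F)
H(K, s) = -8 + s/2 + K*s**2/2 (H(K, s) = -8 + ((s*K)*s + s)/2 = -8 + ((K*s)*s + s)/2 = -8 + (K*s**2 + s)/2 = -8 + (s + K*s**2)/2 = -8 + (s/2 + K*s**2/2) = -8 + s/2 + K*s**2/2)
H(J(1), 0 + c) - 8*(-46) = (-8 + (0 + (-4 + 2*sqrt(2)))/2 + (-7*1*(1 + 2*1))*(0 + (-4 + 2*sqrt(2)))**2/2) - 8*(-46) = (-8 + (-4 + 2*sqrt(2))/2 + (-7*1*(1 + 2))*(-4 + 2*sqrt(2))**2/2) + 368 = (-8 + (-2 + sqrt(2)) + (-7*1*3)*(-4 + 2*sqrt(2))**2/2) + 368 = (-8 + (-2 + sqrt(2)) + (1/2)*(-21)*(-4 + 2*sqrt(2))**2) + 368 = (-8 + (-2 + sqrt(2)) - 21*(-4 + 2*sqrt(2))**2/2) + 368 = (-10 + sqrt(2) - 21*(-4 + 2*sqrt(2))**2/2) + 368 = 358 + sqrt(2) - 21*(-4 + 2*sqrt(2))**2/2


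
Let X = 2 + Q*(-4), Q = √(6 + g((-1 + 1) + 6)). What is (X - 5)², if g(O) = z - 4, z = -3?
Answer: -7 + 24*I ≈ -7.0 + 24.0*I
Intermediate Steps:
g(O) = -7 (g(O) = -3 - 4 = -7)
Q = I (Q = √(6 - 7) = √(-1) = I ≈ 1.0*I)
X = 2 - 4*I (X = 2 + I*(-4) = 2 - 4*I ≈ 2.0 - 4.0*I)
(X - 5)² = ((2 - 4*I) - 5)² = (-3 - 4*I)²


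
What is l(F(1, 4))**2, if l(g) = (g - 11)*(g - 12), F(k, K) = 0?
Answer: 17424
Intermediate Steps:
l(g) = (-12 + g)*(-11 + g) (l(g) = (-11 + g)*(-12 + g) = (-12 + g)*(-11 + g))
l(F(1, 4))**2 = (132 + 0**2 - 23*0)**2 = (132 + 0 + 0)**2 = 132**2 = 17424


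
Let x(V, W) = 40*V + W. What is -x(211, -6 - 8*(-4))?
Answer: -8466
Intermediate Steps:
x(V, W) = W + 40*V
-x(211, -6 - 8*(-4)) = -((-6 - 8*(-4)) + 40*211) = -((-6 + 32) + 8440) = -(26 + 8440) = -1*8466 = -8466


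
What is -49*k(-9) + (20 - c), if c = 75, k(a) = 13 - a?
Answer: -1133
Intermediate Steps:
-49*k(-9) + (20 - c) = -49*(13 - 1*(-9)) + (20 - 1*75) = -49*(13 + 9) + (20 - 75) = -49*22 - 55 = -1078 - 55 = -1133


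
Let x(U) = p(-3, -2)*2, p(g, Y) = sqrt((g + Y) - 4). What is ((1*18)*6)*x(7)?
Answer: 648*I ≈ 648.0*I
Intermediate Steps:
p(g, Y) = sqrt(-4 + Y + g) (p(g, Y) = sqrt((Y + g) - 4) = sqrt(-4 + Y + g))
x(U) = 6*I (x(U) = sqrt(-4 - 2 - 3)*2 = sqrt(-9)*2 = (3*I)*2 = 6*I)
((1*18)*6)*x(7) = ((1*18)*6)*(6*I) = (18*6)*(6*I) = 108*(6*I) = 648*I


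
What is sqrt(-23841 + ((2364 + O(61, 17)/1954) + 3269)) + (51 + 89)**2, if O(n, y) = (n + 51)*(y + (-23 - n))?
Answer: 19600 + 38*I*sqrt(12038594)/977 ≈ 19600.0 + 134.95*I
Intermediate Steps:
O(n, y) = (51 + n)*(-23 + y - n)
sqrt(-23841 + ((2364 + O(61, 17)/1954) + 3269)) + (51 + 89)**2 = sqrt(-23841 + ((2364 + (-1173 - 1*61**2 - 74*61 + 51*17 + 61*17)/1954) + 3269)) + (51 + 89)**2 = sqrt(-23841 + ((2364 + (-1173 - 1*3721 - 4514 + 867 + 1037)*(1/1954)) + 3269)) + 140**2 = sqrt(-23841 + ((2364 + (-1173 - 3721 - 4514 + 867 + 1037)*(1/1954)) + 3269)) + 19600 = sqrt(-23841 + ((2364 - 7504*1/1954) + 3269)) + 19600 = sqrt(-23841 + ((2364 - 3752/977) + 3269)) + 19600 = sqrt(-23841 + (2305876/977 + 3269)) + 19600 = sqrt(-23841 + 5499689/977) + 19600 = sqrt(-17792968/977) + 19600 = 38*I*sqrt(12038594)/977 + 19600 = 19600 + 38*I*sqrt(12038594)/977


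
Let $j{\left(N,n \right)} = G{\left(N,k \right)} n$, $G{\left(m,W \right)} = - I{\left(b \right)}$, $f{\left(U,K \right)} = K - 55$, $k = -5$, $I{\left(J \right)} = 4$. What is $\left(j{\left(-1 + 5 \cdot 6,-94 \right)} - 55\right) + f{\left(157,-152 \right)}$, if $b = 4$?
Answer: $114$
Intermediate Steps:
$f{\left(U,K \right)} = -55 + K$
$G{\left(m,W \right)} = -4$ ($G{\left(m,W \right)} = \left(-1\right) 4 = -4$)
$j{\left(N,n \right)} = - 4 n$
$\left(j{\left(-1 + 5 \cdot 6,-94 \right)} - 55\right) + f{\left(157,-152 \right)} = \left(\left(-4\right) \left(-94\right) - 55\right) - 207 = \left(376 - 55\right) - 207 = 321 - 207 = 114$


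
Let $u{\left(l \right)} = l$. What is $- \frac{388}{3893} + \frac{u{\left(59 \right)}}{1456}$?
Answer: $- \frac{335241}{5668208} \approx -0.059144$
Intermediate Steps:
$- \frac{388}{3893} + \frac{u{\left(59 \right)}}{1456} = - \frac{388}{3893} + \frac{59}{1456} = - \frac{335241}{5668208}$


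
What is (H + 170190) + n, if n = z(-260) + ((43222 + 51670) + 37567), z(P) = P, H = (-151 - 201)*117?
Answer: 261205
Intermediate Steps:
H = -41184 (H = -352*117 = -41184)
n = 132199 (n = -260 + ((43222 + 51670) + 37567) = -260 + (94892 + 37567) = -260 + 132459 = 132199)
(H + 170190) + n = (-41184 + 170190) + 132199 = 129006 + 132199 = 261205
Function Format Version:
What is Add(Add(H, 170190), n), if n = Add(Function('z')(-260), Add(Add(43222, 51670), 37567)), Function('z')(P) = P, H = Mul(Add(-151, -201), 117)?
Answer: 261205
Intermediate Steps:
H = -41184 (H = Mul(-352, 117) = -41184)
n = 132199 (n = Add(-260, Add(Add(43222, 51670), 37567)) = Add(-260, Add(94892, 37567)) = Add(-260, 132459) = 132199)
Add(Add(H, 170190), n) = Add(Add(-41184, 170190), 132199) = Add(129006, 132199) = 261205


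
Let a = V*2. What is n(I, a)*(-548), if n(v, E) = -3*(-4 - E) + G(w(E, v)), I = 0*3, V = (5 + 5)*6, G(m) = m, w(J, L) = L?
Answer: -203856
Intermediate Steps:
V = 60 (V = 10*6 = 60)
a = 120 (a = 60*2 = 120)
I = 0
n(v, E) = 12 + v + 3*E (n(v, E) = -3*(-4 - E) + v = (12 + 3*E) + v = 12 + v + 3*E)
n(I, a)*(-548) = (12 + 0 + 3*120)*(-548) = (12 + 0 + 360)*(-548) = 372*(-548) = -203856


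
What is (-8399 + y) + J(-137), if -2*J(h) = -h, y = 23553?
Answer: 30171/2 ≈ 15086.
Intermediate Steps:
J(h) = h/2 (J(h) = -(-1)*h/2 = h/2)
(-8399 + y) + J(-137) = (-8399 + 23553) + (½)*(-137) = 15154 - 137/2 = 30171/2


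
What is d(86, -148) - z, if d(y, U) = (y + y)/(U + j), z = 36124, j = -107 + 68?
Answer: -6755360/187 ≈ -36125.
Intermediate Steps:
j = -39
d(y, U) = 2*y/(-39 + U) (d(y, U) = (y + y)/(U - 39) = (2*y)/(-39 + U) = 2*y/(-39 + U))
d(86, -148) - z = 2*86/(-39 - 148) - 1*36124 = 2*86/(-187) - 36124 = 2*86*(-1/187) - 36124 = -172/187 - 36124 = -6755360/187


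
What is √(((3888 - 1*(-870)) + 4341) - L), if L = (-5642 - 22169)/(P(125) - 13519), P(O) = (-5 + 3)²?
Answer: √1661604026610/13515 ≈ 95.378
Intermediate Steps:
P(O) = 4 (P(O) = (-2)² = 4)
L = 27811/13515 (L = (-5642 - 22169)/(4 - 13519) = -27811/(-13515) = -27811*(-1/13515) = 27811/13515 ≈ 2.0578)
√(((3888 - 1*(-870)) + 4341) - L) = √(((3888 - 1*(-870)) + 4341) - 1*27811/13515) = √(((3888 + 870) + 4341) - 27811/13515) = √((4758 + 4341) - 27811/13515) = √(9099 - 27811/13515) = √(122945174/13515) = √1661604026610/13515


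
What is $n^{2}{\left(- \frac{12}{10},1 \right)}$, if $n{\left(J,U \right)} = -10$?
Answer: $100$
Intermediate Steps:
$n^{2}{\left(- \frac{12}{10},1 \right)} = \left(-10\right)^{2} = 100$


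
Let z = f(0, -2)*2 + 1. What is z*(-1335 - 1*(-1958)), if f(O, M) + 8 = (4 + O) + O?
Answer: -4361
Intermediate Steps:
f(O, M) = -4 + 2*O (f(O, M) = -8 + ((4 + O) + O) = -8 + (4 + 2*O) = -4 + 2*O)
z = -7 (z = (-4 + 2*0)*2 + 1 = (-4 + 0)*2 + 1 = -4*2 + 1 = -8 + 1 = -7)
z*(-1335 - 1*(-1958)) = -7*(-1335 - 1*(-1958)) = -7*(-1335 + 1958) = -7*623 = -4361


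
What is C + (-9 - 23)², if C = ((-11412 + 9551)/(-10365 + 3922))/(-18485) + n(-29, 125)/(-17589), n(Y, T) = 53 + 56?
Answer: 2145092660340956/2094829760595 ≈ 1024.0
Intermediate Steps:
n(Y, T) = 109
C = -13014508324/2094829760595 (C = ((-11412 + 9551)/(-10365 + 3922))/(-18485) + 109/(-17589) = -1861/(-6443)*(-1/18485) + 109*(-1/17589) = -1861*(-1/6443)*(-1/18485) - 109/17589 = (1861/6443)*(-1/18485) - 109/17589 = -1861/119098855 - 109/17589 = -13014508324/2094829760595 ≈ -0.0062127)
C + (-9 - 23)² = -13014508324/2094829760595 + (-9 - 23)² = -13014508324/2094829760595 + (-32)² = -13014508324/2094829760595 + 1024 = 2145092660340956/2094829760595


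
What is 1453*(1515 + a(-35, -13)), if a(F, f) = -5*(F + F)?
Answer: 2709845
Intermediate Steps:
a(F, f) = -10*F
1453*(1515 + a(-35, -13)) = 1453*(1515 - 10*(-35)) = 1453*(1515 + 350) = 1453*1865 = 2709845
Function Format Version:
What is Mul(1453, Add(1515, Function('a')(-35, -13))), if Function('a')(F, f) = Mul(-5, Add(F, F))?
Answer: 2709845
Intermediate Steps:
Function('a')(F, f) = Mul(-10, F) (Function('a')(F, f) = Mul(-5, Mul(2, F)) = Mul(-10, F))
Mul(1453, Add(1515, Function('a')(-35, -13))) = Mul(1453, Add(1515, Mul(-10, -35))) = Mul(1453, Add(1515, 350)) = Mul(1453, 1865) = 2709845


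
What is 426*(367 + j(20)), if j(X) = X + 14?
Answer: 170826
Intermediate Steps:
j(X) = 14 + X
426*(367 + j(20)) = 426*(367 + (14 + 20)) = 426*(367 + 34) = 426*401 = 170826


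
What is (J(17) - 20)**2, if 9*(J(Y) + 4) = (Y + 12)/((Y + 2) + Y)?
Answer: 60016009/104976 ≈ 571.71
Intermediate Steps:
J(Y) = -4 + (12 + Y)/(9*(2 + 2*Y)) (J(Y) = -4 + ((Y + 12)/((Y + 2) + Y))/9 = -4 + ((12 + Y)/((2 + Y) + Y))/9 = -4 + ((12 + Y)/(2 + 2*Y))/9 = -4 + (12 + Y)/(9*(2 + 2*Y)))
(J(17) - 20)**2 = ((-60 - 71*17)/(18*(1 + 17)) - 20)**2 = ((1/18)*(-60 - 1207)/18 - 20)**2 = ((1/18)*(1/18)*(-1267) - 20)**2 = (-1267/324 - 20)**2 = (-7747/324)**2 = 60016009/104976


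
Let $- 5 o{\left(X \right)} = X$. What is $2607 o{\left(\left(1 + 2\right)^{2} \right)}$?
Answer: $- \frac{23463}{5} \approx -4692.6$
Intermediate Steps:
$o{\left(X \right)} = - \frac{X}{5}$
$2607 o{\left(\left(1 + 2\right)^{2} \right)} = 2607 \left(- \frac{\left(1 + 2\right)^{2}}{5}\right) = 2607 \left(- \frac{3^{2}}{5}\right) = 2607 \left(\left(- \frac{1}{5}\right) 9\right) = 2607 \left(- \frac{9}{5}\right) = - \frac{23463}{5}$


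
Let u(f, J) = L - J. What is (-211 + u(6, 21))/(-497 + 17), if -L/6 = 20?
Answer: 11/15 ≈ 0.73333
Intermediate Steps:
L = -120 (L = -6*20 = -120)
u(f, J) = -120 - J
(-211 + u(6, 21))/(-497 + 17) = (-211 + (-120 - 1*21))/(-497 + 17) = (-211 + (-120 - 21))/(-480) = (-211 - 141)*(-1/480) = -352*(-1/480) = 11/15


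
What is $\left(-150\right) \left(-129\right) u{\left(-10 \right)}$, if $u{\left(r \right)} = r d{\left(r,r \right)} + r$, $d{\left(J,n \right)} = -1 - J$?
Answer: $-1935000$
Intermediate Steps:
$u{\left(r \right)} = r + r \left(-1 - r\right)$ ($u{\left(r \right)} = r \left(-1 - r\right) + r = r + r \left(-1 - r\right)$)
$\left(-150\right) \left(-129\right) u{\left(-10 \right)} = \left(-150\right) \left(-129\right) \left(- \left(-10\right)^{2}\right) = 19350 \left(\left(-1\right) 100\right) = 19350 \left(-100\right) = -1935000$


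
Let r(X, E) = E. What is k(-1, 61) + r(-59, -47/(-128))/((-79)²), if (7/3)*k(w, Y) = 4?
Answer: 9586505/5591936 ≈ 1.7143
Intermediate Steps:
k(w, Y) = 12/7 (k(w, Y) = (3/7)*4 = 12/7)
k(-1, 61) + r(-59, -47/(-128))/((-79)²) = 12/7 + (-47/(-128))/((-79)²) = 12/7 - 47*(-1/128)/6241 = 12/7 + (47/128)*(1/6241) = 12/7 + 47/798848 = 9586505/5591936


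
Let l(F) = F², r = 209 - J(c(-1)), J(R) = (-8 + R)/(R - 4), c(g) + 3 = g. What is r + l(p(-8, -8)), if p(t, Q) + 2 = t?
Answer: 615/2 ≈ 307.50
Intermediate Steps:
p(t, Q) = -2 + t
c(g) = -3 + g
J(R) = (-8 + R)/(-4 + R)
r = 415/2 (r = 209 - (-8 + (-3 - 1))/(-4 + (-3 - 1)) = 209 - (-8 - 4)/(-4 - 4) = 209 - (-12)/(-8) = 209 - (-1)*(-12)/8 = 209 - 1*3/2 = 209 - 3/2 = 415/2 ≈ 207.50)
r + l(p(-8, -8)) = 415/2 + (-2 - 8)² = 415/2 + (-10)² = 415/2 + 100 = 615/2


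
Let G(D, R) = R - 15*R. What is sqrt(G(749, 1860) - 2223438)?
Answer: 3*I*sqrt(249942) ≈ 1499.8*I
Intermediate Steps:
G(D, R) = -14*R
sqrt(G(749, 1860) - 2223438) = sqrt(-14*1860 - 2223438) = sqrt(-26040 - 2223438) = sqrt(-2249478) = 3*I*sqrt(249942)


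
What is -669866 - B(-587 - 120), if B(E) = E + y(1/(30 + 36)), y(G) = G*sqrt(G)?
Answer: -669159 - sqrt(66)/4356 ≈ -6.6916e+5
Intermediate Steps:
y(G) = G**(3/2)
B(E) = E + sqrt(66)/4356 (B(E) = E + (1/(30 + 36))**(3/2) = E + (1/66)**(3/2) = E + sqrt(66)/4356)
-669866 - B(-587 - 120) = -669866 - ((-587 - 120) + sqrt(66)/4356) = -669866 - (-707 + sqrt(66)/4356) = -669866 + (707 - sqrt(66)/4356) = -669159 - sqrt(66)/4356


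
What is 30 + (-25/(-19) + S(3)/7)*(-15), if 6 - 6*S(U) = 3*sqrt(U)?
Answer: 1080/133 + 15*sqrt(3)/14 ≈ 9.9761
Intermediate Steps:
S(U) = 1 - sqrt(U)/2
30 + (-25/(-19) + S(3)/7)*(-15) = 30 + (-25/(-19) + (1 - sqrt(3)/2)/7)*(-15) = 30 + (-25*(-1/19) + (1 - sqrt(3)/2)*(1/7))*(-15) = 30 + (25/19 + (1/7 - sqrt(3)/14))*(-15) = 30 + (194/133 - sqrt(3)/14)*(-15) = 30 + (-2910/133 + 15*sqrt(3)/14) = 1080/133 + 15*sqrt(3)/14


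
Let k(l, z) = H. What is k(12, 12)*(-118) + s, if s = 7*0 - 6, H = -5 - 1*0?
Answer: 584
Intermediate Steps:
H = -5 (H = -5 + 0 = -5)
k(l, z) = -5
s = -6 (s = 0 - 6 = -6)
k(12, 12)*(-118) + s = -5*(-118) - 6 = 590 - 6 = 584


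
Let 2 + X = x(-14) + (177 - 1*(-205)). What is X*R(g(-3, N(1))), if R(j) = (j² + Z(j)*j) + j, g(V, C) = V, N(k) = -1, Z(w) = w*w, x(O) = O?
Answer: -7686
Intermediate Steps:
Z(w) = w²
X = 366 (X = -2 + (-14 + (177 - 1*(-205))) = -2 + (-14 + (177 + 205)) = -2 + (-14 + 382) = -2 + 368 = 366)
R(j) = j + j² + j³ (R(j) = (j² + j²*j) + j = (j² + j³) + j = j + j² + j³)
X*R(g(-3, N(1))) = 366*(-3*(1 - 3 + (-3)²)) = 366*(-3*(1 - 3 + 9)) = 366*(-3*7) = 366*(-21) = -7686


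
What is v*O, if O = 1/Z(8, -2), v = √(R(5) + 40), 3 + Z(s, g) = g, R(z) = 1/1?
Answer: -√41/5 ≈ -1.2806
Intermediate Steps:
R(z) = 1
Z(s, g) = -3 + g
v = √41 (v = √(1 + 40) = √41 ≈ 6.4031)
O = -⅕ (O = 1/(-3 - 2) = 1/(-5) = -⅕ ≈ -0.20000)
v*O = √41*(-⅕) = -√41/5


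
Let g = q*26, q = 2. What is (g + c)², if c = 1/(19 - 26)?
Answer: 131769/49 ≈ 2689.2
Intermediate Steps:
c = -⅐ (c = 1/(-7) = -⅐ ≈ -0.14286)
g = 52 (g = 2*26 = 52)
(g + c)² = (52 - ⅐)² = (363/7)² = 131769/49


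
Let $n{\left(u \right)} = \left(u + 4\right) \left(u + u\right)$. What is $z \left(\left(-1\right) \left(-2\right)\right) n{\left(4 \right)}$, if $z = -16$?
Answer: $-2048$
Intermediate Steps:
$n{\left(u \right)} = 2 u \left(4 + u\right)$ ($n{\left(u \right)} = \left(4 + u\right) 2 u = 2 u \left(4 + u\right)$)
$z \left(\left(-1\right) \left(-2\right)\right) n{\left(4 \right)} = - 16 \left(\left(-1\right) \left(-2\right)\right) 2 \cdot 4 \left(4 + 4\right) = \left(-16\right) 2 \cdot 2 \cdot 4 \cdot 8 = \left(-32\right) 64 = -2048$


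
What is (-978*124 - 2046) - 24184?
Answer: -147502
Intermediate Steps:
(-978*124 - 2046) - 24184 = (-121272 - 2046) - 24184 = -123318 - 24184 = -147502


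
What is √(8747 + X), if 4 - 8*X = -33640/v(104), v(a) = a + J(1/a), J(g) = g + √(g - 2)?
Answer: √30*√((12674537 + 6998*I*√598)/(10817 + 6*I*√598))/2 ≈ 93.744 - 0.0029244*I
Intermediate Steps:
J(g) = g + √(-2 + g)
v(a) = a + 1/a + √(-2 + 1/a) (v(a) = a + (1/a + √(-2 + 1/a)) = a + 1/a + √(-2 + 1/a))
X = ½ + 4205/(10817/104 + 3*I*√598/52) (X = ½ - (-4205)/(104 + 1/104 + √(-2 + 1/104)) = ½ - (-4205)/(104 + 1/104 + √(-207/104)) = ½ - (-4205)/(104 + 1/104 + 3*I*√598/52) = ½ - (-4205)/(10817/104 + 3*I*√598/52) = ½ + 4205/(10817/104 + 3*I*√598/52) ≈ 40.922 - 0.54829*I)
√(8747 + X) = √(8747 + (9578009897/234058034 - 2623920*I*√598/117029017)) = √(2056883633295/234058034 - 2623920*I*√598/117029017)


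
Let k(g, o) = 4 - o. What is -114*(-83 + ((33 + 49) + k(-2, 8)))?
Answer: 570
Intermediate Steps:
-114*(-83 + ((33 + 49) + k(-2, 8))) = -114*(-83 + ((33 + 49) + (4 - 1*8))) = -114*(-83 + (82 + (4 - 8))) = -114*(-83 + (82 - 4)) = -114*(-83 + 78) = -114*(-5) = 570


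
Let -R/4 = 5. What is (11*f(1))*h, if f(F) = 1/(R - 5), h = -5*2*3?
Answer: 66/5 ≈ 13.200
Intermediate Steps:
R = -20 (R = -4*5 = -20)
h = -30 (h = -10*3 = -30)
f(F) = -1/25 (f(F) = 1/(-20 - 5) = 1/(-25) = -1/25)
(11*f(1))*h = (11*(-1/25))*(-30) = -11/25*(-30) = 66/5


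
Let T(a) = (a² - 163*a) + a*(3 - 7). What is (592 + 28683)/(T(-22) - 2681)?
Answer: 29275/1477 ≈ 19.821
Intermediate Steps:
T(a) = a² - 167*a (T(a) = (a² - 163*a) + a*(-4) = (a² - 163*a) - 4*a = a² - 167*a)
(592 + 28683)/(T(-22) - 2681) = (592 + 28683)/(-22*(-167 - 22) - 2681) = 29275/(-22*(-189) - 2681) = 29275/(4158 - 2681) = 29275/1477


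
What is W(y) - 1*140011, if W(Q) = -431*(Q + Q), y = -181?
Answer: 16011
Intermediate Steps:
W(Q) = -862*Q
W(y) - 1*140011 = -862*(-181) - 1*140011 = 156022 - 140011 = 16011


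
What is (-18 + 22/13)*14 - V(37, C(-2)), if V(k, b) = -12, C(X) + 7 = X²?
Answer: -2812/13 ≈ -216.31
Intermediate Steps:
C(X) = -7 + X²
(-18 + 22/13)*14 - V(37, C(-2)) = (-18 + 22/13)*14 - 1*(-12) = (-18 + 22*(1/13))*14 + 12 = (-18 + 22/13)*14 + 12 = -212/13*14 + 12 = -2968/13 + 12 = -2812/13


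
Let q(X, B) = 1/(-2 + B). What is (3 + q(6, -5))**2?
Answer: 400/49 ≈ 8.1633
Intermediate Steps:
(3 + q(6, -5))**2 = (3 + 1/(-2 - 5))**2 = (3 + 1/(-7))**2 = (3 - 1/7)**2 = (20/7)**2 = 400/49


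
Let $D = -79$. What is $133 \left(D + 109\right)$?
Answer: $3990$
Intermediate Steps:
$133 \left(D + 109\right) = 133 \left(-79 + 109\right) = 133 \cdot 30 = 3990$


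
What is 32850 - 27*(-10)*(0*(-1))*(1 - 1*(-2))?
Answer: 32850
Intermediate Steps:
32850 - 27*(-10)*(0*(-1))*(1 - 1*(-2)) = 32850 - (-270)*0*(1 + 2) = 32850 - (-270)*0*3 = 32850 - (-270)*0 = 32850 - 1*0 = 32850 + 0 = 32850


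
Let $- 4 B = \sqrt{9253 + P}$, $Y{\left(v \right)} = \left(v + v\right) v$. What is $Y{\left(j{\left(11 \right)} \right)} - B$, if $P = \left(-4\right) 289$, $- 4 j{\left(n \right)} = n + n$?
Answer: $\frac{121}{2} + \frac{\sqrt{8097}}{4} \approx 82.996$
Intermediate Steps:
$j{\left(n \right)} = - \frac{n}{2}$ ($j{\left(n \right)} = - \frac{n + n}{4} = - \frac{2 n}{4} = - \frac{n}{2}$)
$P = -1156$
$Y{\left(v \right)} = 2 v^{2}$ ($Y{\left(v \right)} = 2 v v = 2 v^{2}$)
$B = - \frac{\sqrt{8097}}{4}$ ($B = - \frac{\sqrt{9253 - 1156}}{4} = - \frac{\sqrt{8097}}{4} \approx -22.496$)
$Y{\left(j{\left(11 \right)} \right)} - B = 2 \left(\left(- \frac{1}{2}\right) 11\right)^{2} - - \frac{\sqrt{8097}}{4} = 2 \left(- \frac{11}{2}\right)^{2} + \frac{\sqrt{8097}}{4} = 2 \cdot \frac{121}{4} + \frac{\sqrt{8097}}{4} = \frac{121}{2} + \frac{\sqrt{8097}}{4}$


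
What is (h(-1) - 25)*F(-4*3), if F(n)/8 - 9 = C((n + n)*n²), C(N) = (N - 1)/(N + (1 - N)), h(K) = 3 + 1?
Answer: 579264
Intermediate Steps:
h(K) = 4
C(N) = -1 + N (C(N) = (-1 + N)/1 = (-1 + N)*1 = -1 + N)
F(n) = 64 + 16*n³ (F(n) = 72 + 8*(-1 + (n + n)*n²) = 72 + 8*(-1 + (2*n)*n²) = 72 + 8*(-1 + 2*n³) = 72 + (-8 + 16*n³) = 64 + 16*n³)
(h(-1) - 25)*F(-4*3) = (4 - 25)*(64 + 16*(-4*3)³) = -21*(64 + 16*(-12)³) = -21*(64 + 16*(-1728)) = -21*(64 - 27648) = -21*(-27584) = 579264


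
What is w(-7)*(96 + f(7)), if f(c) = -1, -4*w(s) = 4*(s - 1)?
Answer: 760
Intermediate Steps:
w(s) = 1 - s (w(s) = -(s - 1) = -(-1 + s) = -(-4 + 4*s)/4 = 1 - s)
w(-7)*(96 + f(7)) = (1 - 1*(-7))*(96 - 1) = (1 + 7)*95 = 8*95 = 760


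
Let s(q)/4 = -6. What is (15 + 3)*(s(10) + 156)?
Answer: 2376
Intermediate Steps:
s(q) = -24 (s(q) = 4*(-6) = -24)
(15 + 3)*(s(10) + 156) = (15 + 3)*(-24 + 156) = 18*132 = 2376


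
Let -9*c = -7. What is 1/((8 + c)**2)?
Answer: 81/6241 ≈ 0.012979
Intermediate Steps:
c = 7/9 (c = -1/9*(-7) = 7/9 ≈ 0.77778)
1/((8 + c)**2) = 1/((8 + 7/9)**2) = 1/((79/9)**2) = 1/(6241/81) = 81/6241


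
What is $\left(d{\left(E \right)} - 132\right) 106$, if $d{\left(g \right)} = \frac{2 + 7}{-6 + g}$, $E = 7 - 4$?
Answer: $-14310$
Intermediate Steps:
$E = 3$ ($E = 7 - 4 = 3$)
$d{\left(g \right)} = \frac{9}{-6 + g}$
$\left(d{\left(E \right)} - 132\right) 106 = \left(\frac{9}{-6 + 3} - 132\right) 106 = \left(\frac{9}{-3} - 132\right) 106 = \left(9 \left(- \frac{1}{3}\right) - 132\right) 106 = \left(-3 - 132\right) 106 = \left(-135\right) 106 = -14310$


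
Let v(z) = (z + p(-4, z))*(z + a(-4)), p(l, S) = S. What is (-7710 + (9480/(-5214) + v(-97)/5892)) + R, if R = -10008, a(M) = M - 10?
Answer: -191369997/10802 ≈ -17716.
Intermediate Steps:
a(M) = -10 + M
v(z) = 2*z*(-14 + z) (v(z) = (z + z)*(z + (-10 - 4)) = (2*z)*(z - 14) = (2*z)*(-14 + z) = 2*z*(-14 + z))
(-7710 + (9480/(-5214) + v(-97)/5892)) + R = (-7710 + (9480/(-5214) + (2*(-97)*(-14 - 97))/5892)) - 10008 = (-7710 + (9480*(-1/5214) + (2*(-97)*(-111))*(1/5892))) - 10008 = (-7710 + (-20/11 + 21534*(1/5892))) - 10008 = (-7710 + (-20/11 + 3589/982)) - 10008 = (-7710 + 19839/10802) - 10008 = -83263581/10802 - 10008 = -191369997/10802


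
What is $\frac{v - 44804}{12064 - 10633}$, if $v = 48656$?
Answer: $\frac{428}{159} \approx 2.6918$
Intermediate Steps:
$\frac{v - 44804}{12064 - 10633} = \frac{48656 - 44804}{12064 - 10633} = \frac{3852}{1431} = 3852 \cdot \frac{1}{1431} = \frac{428}{159}$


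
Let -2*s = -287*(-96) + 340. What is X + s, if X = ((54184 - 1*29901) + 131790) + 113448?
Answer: 255575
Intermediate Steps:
s = -13946 (s = -(-287*(-96) + 340)/2 = -(27552 + 340)/2 = -½*27892 = -13946)
X = 269521 (X = ((54184 - 29901) + 131790) + 113448 = (24283 + 131790) + 113448 = 156073 + 113448 = 269521)
X + s = 269521 - 13946 = 255575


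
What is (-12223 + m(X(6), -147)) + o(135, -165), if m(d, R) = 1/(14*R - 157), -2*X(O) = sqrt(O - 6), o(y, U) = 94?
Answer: -26865736/2215 ≈ -12129.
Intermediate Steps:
X(O) = -sqrt(-6 + O)/2 (X(O) = -sqrt(O - 6)/2 = -sqrt(-6 + O)/2)
m(d, R) = 1/(-157 + 14*R)
(-12223 + m(X(6), -147)) + o(135, -165) = (-12223 + 1/(-157 + 14*(-147))) + 94 = (-12223 + 1/(-157 - 2058)) + 94 = (-12223 + 1/(-2215)) + 94 = (-12223 - 1/2215) + 94 = -27073946/2215 + 94 = -26865736/2215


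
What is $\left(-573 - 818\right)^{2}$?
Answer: $1934881$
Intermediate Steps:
$\left(-573 - 818\right)^{2} = \left(-1391\right)^{2} = 1934881$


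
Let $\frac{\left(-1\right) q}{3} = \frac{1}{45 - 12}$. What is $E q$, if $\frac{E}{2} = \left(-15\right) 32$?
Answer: $\frac{960}{11} \approx 87.273$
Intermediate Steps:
$q = - \frac{1}{11}$ ($q = - \frac{3}{45 - 12} = - \frac{3}{33} = \left(-3\right) \frac{1}{33} = - \frac{1}{11} \approx -0.090909$)
$E = -960$ ($E = 2 \left(\left(-15\right) 32\right) = 2 \left(-480\right) = -960$)
$E q = \left(-960\right) \left(- \frac{1}{11}\right) = \frac{960}{11}$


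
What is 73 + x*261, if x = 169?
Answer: 44182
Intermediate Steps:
73 + x*261 = 73 + 169*261 = 73 + 44109 = 44182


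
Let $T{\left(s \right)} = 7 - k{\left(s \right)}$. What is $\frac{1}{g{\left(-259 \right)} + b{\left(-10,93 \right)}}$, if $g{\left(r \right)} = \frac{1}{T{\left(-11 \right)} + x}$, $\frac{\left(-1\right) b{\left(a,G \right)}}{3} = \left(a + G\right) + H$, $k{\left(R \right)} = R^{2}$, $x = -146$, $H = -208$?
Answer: $\frac{260}{97499} \approx 0.0026667$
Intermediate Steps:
$b{\left(a,G \right)} = 624 - 3 G - 3 a$ ($b{\left(a,G \right)} = - 3 \left(\left(a + G\right) - 208\right) = - 3 \left(\left(G + a\right) - 208\right) = - 3 \left(-208 + G + a\right) = 624 - 3 G - 3 a$)
$T{\left(s \right)} = 7 - s^{2}$
$g{\left(r \right)} = - \frac{1}{260}$ ($g{\left(r \right)} = \frac{1}{\left(7 - \left(-11\right)^{2}\right) - 146} = \frac{1}{\left(7 - 121\right) - 146} = \frac{1}{-114 - 146} = \frac{1}{-260} = - \frac{1}{260}$)
$\frac{1}{g{\left(-259 \right)} + b{\left(-10,93 \right)}} = \frac{1}{- \frac{1}{260} - -375} = \frac{1}{- \frac{1}{260} + \left(624 - 279 + 30\right)} = \frac{1}{- \frac{1}{260} + 375} = \frac{1}{\frac{97499}{260}} = \frac{260}{97499}$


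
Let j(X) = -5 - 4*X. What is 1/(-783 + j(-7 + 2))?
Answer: -1/768 ≈ -0.0013021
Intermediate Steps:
1/(-783 + j(-7 + 2)) = 1/(-783 + (-5 - 4*(-7 + 2))) = 1/(-783 + (-5 - 4*(-5))) = 1/(-783 + (-5 + 20)) = 1/(-783 + 15) = 1/(-768) = -1/768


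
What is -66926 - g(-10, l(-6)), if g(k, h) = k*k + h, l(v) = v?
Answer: -67020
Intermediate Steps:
g(k, h) = h + k**2 (g(k, h) = k**2 + h = h + k**2)
-66926 - g(-10, l(-6)) = -66926 - (-6 + (-10)**2) = -66926 - (-6 + 100) = -66926 - 1*94 = -66926 - 94 = -67020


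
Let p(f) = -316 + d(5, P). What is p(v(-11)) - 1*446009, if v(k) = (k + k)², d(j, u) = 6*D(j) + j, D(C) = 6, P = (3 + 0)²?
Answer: -446284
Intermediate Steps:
P = 9 (P = 3² = 9)
d(j, u) = 36 + j (d(j, u) = 6*6 + j = 36 + j)
v(k) = 4*k² (v(k) = (2*k)² = 4*k²)
p(f) = -275 (p(f) = -316 + (36 + 5) = -316 + 41 = -275)
p(v(-11)) - 1*446009 = -275 - 1*446009 = -275 - 446009 = -446284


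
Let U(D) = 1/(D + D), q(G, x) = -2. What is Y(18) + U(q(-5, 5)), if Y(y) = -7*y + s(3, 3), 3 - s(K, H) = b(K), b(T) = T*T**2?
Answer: -601/4 ≈ -150.25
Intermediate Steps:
b(T) = T**3
s(K, H) = 3 - K**3
Y(y) = -24 - 7*y (Y(y) = -7*y + (3 - 1*3**3) = -7*y + (3 - 1*27) = -7*y + (3 - 27) = -7*y - 24 = -24 - 7*y)
U(D) = 1/(2*D)
Y(18) + U(q(-5, 5)) = (-24 - 7*18) + (1/2)/(-2) = (-24 - 126) + (1/2)*(-1/2) = -150 - 1/4 = -601/4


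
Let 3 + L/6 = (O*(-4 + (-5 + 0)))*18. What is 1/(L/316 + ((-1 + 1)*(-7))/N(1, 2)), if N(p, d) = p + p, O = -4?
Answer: 158/1935 ≈ 0.081654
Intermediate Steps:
N(p, d) = 2*p
L = 3870 (L = -18 + 6*(-4*(-4 + (-5 + 0))*18) = -18 + 6*(-4*(-4 - 5)*18) = -18 + 6*(-4*(-9)*18) = -18 + 6*(36*18) = -18 + 6*648 = -18 + 3888 = 3870)
1/(L/316 + ((-1 + 1)*(-7))/N(1, 2)) = 1/(3870/316 + ((-1 + 1)*(-7))/((2*1))) = 1/(3870*(1/316) + (0*(-7))/2) = 1/(1935/158 + 0*(½)) = 1/(1935/158 + 0) = 1/(1935/158) = 158/1935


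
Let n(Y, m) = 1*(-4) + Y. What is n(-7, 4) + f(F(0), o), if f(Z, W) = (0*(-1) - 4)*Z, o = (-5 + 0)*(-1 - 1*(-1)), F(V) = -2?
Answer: -3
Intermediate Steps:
n(Y, m) = -4 + Y
o = 0 (o = -5*(-1 + 1) = -5*0 = 0)
f(Z, W) = -4*Z (f(Z, W) = (0 - 4)*Z = -4*Z)
n(-7, 4) + f(F(0), o) = (-4 - 7) - 4*(-2) = -11 + 8 = -3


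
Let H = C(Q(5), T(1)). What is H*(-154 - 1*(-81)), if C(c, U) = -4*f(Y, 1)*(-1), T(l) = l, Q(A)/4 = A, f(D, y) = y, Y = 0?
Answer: -292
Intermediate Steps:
Q(A) = 4*A
C(c, U) = 4 (C(c, U) = -4*1*(-1) = -4*(-1) = 4)
H = 4
H*(-154 - 1*(-81)) = 4*(-154 - 1*(-81)) = 4*(-154 + 81) = 4*(-73) = -292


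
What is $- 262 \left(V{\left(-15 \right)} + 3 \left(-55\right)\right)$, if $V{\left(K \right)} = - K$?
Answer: $39300$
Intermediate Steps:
$- 262 \left(V{\left(-15 \right)} + 3 \left(-55\right)\right) = - 262 \left(\left(-1\right) \left(-15\right) + 3 \left(-55\right)\right) = - 262 \left(15 - 165\right) = \left(-262\right) \left(-150\right) = 39300$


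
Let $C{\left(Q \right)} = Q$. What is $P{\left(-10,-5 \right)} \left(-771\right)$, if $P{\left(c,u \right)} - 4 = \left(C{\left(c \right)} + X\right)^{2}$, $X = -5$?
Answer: $-176559$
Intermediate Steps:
$P{\left(c,u \right)} = 4 + \left(-5 + c\right)^{2}$ ($P{\left(c,u \right)} = 4 + \left(c - 5\right)^{2} = 4 + \left(-5 + c\right)^{2}$)
$P{\left(-10,-5 \right)} \left(-771\right) = \left(4 + \left(-5 - 10\right)^{2}\right) \left(-771\right) = \left(4 + \left(-15\right)^{2}\right) \left(-771\right) = \left(4 + 225\right) \left(-771\right) = 229 \left(-771\right) = -176559$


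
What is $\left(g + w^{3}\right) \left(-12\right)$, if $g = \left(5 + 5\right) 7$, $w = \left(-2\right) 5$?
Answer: $11160$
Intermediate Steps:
$w = -10$
$g = 70$ ($g = 10 \cdot 7 = 70$)
$\left(g + w^{3}\right) \left(-12\right) = \left(70 + \left(-10\right)^{3}\right) \left(-12\right) = \left(70 - 1000\right) \left(-12\right) = \left(-930\right) \left(-12\right) = 11160$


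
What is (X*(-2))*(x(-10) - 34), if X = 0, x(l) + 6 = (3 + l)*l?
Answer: 0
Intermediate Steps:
x(l) = -6 + l*(3 + l) (x(l) = -6 + (3 + l)*l = -6 + l*(3 + l))
(X*(-2))*(x(-10) - 34) = (0*(-2))*((-6 + (-10)**2 + 3*(-10)) - 34) = 0*((-6 + 100 - 30) - 34) = 0*(64 - 34) = 0*30 = 0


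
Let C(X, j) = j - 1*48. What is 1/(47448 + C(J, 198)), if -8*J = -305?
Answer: 1/47598 ≈ 2.1009e-5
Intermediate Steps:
J = 305/8 (J = -⅛*(-305) = 305/8 ≈ 38.125)
C(X, j) = -48 + j (C(X, j) = j - 48 = -48 + j)
1/(47448 + C(J, 198)) = 1/(47448 + (-48 + 198)) = 1/(47448 + 150) = 1/47598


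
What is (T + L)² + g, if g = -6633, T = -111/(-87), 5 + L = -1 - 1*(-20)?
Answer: -5382104/841 ≈ -6399.6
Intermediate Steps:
L = 14 (L = -5 + (-1 - 1*(-20)) = -5 + (-1 + 20) = -5 + 19 = 14)
T = 37/29 (T = -111*(-1/87) = 37/29 ≈ 1.2759)
(T + L)² + g = (37/29 + 14)² - 6633 = (443/29)² - 6633 = 196249/841 - 6633 = -5382104/841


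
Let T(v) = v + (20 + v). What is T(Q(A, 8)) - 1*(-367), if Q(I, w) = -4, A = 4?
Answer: 379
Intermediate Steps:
T(v) = 20 + 2*v
T(Q(A, 8)) - 1*(-367) = (20 + 2*(-4)) - 1*(-367) = (20 - 8) + 367 = 12 + 367 = 379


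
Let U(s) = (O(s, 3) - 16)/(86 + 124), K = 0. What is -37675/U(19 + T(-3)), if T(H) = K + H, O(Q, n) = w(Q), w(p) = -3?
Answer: 7911750/19 ≈ 4.1641e+5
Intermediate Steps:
O(Q, n) = -3
T(H) = H (T(H) = 0 + H = H)
U(s) = -19/210 (U(s) = (-3 - 16)/(86 + 124) = -19/210)
-37675/U(19 + T(-3)) = -37675/(-19/210) = -37675*(-210/19) = 7911750/19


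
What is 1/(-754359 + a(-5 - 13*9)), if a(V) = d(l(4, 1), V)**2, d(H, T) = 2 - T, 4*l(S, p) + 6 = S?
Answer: -1/738983 ≈ -1.3532e-6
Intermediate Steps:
l(S, p) = -3/2 + S/4
a(V) = (2 - V)**2
1/(-754359 + a(-5 - 13*9)) = 1/(-754359 + (-2 + (-5 - 13*9))**2) = 1/(-754359 + (-2 + (-5 - 117))**2) = 1/(-754359 + (-2 - 122)**2) = 1/(-754359 + (-124)**2) = 1/(-754359 + 15376) = 1/(-738983) = -1/738983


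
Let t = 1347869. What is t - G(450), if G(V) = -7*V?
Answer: 1351019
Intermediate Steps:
t - G(450) = 1347869 - (-7)*450 = 1347869 - 1*(-3150) = 1347869 + 3150 = 1351019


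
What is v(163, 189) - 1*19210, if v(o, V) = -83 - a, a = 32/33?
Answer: -636701/33 ≈ -19294.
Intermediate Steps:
a = 32/33 (a = 32*(1/33) = 32/33 ≈ 0.96970)
v(o, V) = -2771/33 (v(o, V) = -83 - 1*32/33 = -83 - 32/33 = -2771/33)
v(163, 189) - 1*19210 = -2771/33 - 1*19210 = -2771/33 - 19210 = -636701/33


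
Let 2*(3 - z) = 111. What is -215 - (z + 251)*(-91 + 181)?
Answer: -18080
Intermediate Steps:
z = -105/2 (z = 3 - ½*111 = 3 - 111/2 = -105/2 ≈ -52.500)
-215 - (z + 251)*(-91 + 181) = -215 - (-105/2 + 251)*(-91 + 181) = -215 - 397*90/2 = -215 - 1*17865 = -215 - 17865 = -18080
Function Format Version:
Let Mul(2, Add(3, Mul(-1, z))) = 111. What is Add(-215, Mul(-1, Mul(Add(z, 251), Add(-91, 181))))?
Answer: -18080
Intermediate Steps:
z = Rational(-105, 2) (z = Add(3, Mul(Rational(-1, 2), 111)) = Add(3, Rational(-111, 2)) = Rational(-105, 2) ≈ -52.500)
Add(-215, Mul(-1, Mul(Add(z, 251), Add(-91, 181)))) = Add(-215, Mul(-1, Mul(Add(Rational(-105, 2), 251), Add(-91, 181)))) = Add(-215, Mul(-1, Mul(Rational(397, 2), 90))) = Add(-215, Mul(-1, 17865)) = Add(-215, -17865) = -18080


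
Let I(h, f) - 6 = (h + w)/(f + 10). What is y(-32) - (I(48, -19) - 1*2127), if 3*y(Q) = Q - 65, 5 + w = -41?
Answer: 18800/9 ≈ 2088.9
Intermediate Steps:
w = -46 (w = -5 - 41 = -46)
y(Q) = -65/3 + Q/3 (y(Q) = (Q - 65)/3 = (-65 + Q)/3 = -65/3 + Q/3)
I(h, f) = 6 + (-46 + h)/(10 + f) (I(h, f) = 6 + (h - 46)/(f + 10) = 6 + (-46 + h)/(10 + f))
y(-32) - (I(48, -19) - 1*2127) = (-65/3 + (1/3)*(-32)) - ((14 + 48 + 6*(-19))/(10 - 19) - 1*2127) = (-65/3 - 32/3) - ((14 + 48 - 114)/(-9) - 2127) = -97/3 - (-1/9*(-52) - 2127) = -97/3 - (52/9 - 2127) = -97/3 - 1*(-19091/9) = -97/3 + 19091/9 = 18800/9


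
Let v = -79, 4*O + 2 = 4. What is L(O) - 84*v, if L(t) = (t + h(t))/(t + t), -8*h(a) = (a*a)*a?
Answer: 424735/64 ≈ 6636.5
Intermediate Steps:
O = ½ (O = -½ + (¼)*4 = -½ + 1 = ½ ≈ 0.50000)
h(a) = -a³/8 (h(a) = -a*a*a/8 = -a²*a/8 = -a³/8)
L(t) = (t - t³/8)/(2*t) (L(t) = (t - t³/8)/(t + t) = (t - t³/8)/((2*t)) = (t - t³/8)*(1/(2*t)) = (t - t³/8)/(2*t))
L(O) - 84*v = (½ - (½)²/16) - 84*(-79) = (½ - 1/16*¼) + 6636 = (½ - 1/64) + 6636 = 31/64 + 6636 = 424735/64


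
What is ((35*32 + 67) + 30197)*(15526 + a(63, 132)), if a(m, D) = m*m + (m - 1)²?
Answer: 732471176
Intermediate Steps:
a(m, D) = m² + (-1 + m)²
((35*32 + 67) + 30197)*(15526 + a(63, 132)) = ((35*32 + 67) + 30197)*(15526 + (63² + (-1 + 63)²)) = ((1120 + 67) + 30197)*(15526 + (3969 + 62²)) = (1187 + 30197)*(15526 + (3969 + 3844)) = 31384*(15526 + 7813) = 31384*23339 = 732471176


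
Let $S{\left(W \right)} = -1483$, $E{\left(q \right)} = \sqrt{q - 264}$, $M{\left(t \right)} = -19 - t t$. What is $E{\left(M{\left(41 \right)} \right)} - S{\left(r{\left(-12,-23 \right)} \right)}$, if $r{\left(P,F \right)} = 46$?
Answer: $1483 + 2 i \sqrt{491} \approx 1483.0 + 44.317 i$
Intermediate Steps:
$M{\left(t \right)} = -19 - t^{2}$
$E{\left(q \right)} = \sqrt{-264 + q}$
$E{\left(M{\left(41 \right)} \right)} - S{\left(r{\left(-12,-23 \right)} \right)} = \sqrt{-264 - 1700} - -1483 = \sqrt{-264 - 1700} + 1483 = \sqrt{-1964} + 1483 = 2 i \sqrt{491} + 1483 = 1483 + 2 i \sqrt{491}$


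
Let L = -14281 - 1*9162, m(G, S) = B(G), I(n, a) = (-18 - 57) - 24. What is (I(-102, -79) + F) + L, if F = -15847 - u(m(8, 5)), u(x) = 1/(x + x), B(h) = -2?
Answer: -157555/4 ≈ -39389.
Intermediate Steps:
I(n, a) = -99 (I(n, a) = -75 - 24 = -99)
m(G, S) = -2
u(x) = 1/(2*x)
F = -63387/4 (F = -15847 - 1/(2*(-2)) = -15847 - (-1)/(2*2) = -15847 - 1*(-¼) = -15847 + ¼ = -63387/4 ≈ -15847.)
L = -23443 (L = -14281 - 9162 = -23443)
(I(-102, -79) + F) + L = (-99 - 63387/4) - 23443 = -63783/4 - 23443 = -157555/4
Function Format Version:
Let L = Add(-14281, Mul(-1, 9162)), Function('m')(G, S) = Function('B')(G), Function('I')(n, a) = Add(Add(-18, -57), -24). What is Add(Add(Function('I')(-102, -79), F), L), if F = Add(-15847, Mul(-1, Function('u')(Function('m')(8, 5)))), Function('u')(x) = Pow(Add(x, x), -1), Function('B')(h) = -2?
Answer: Rational(-157555, 4) ≈ -39389.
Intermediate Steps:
Function('I')(n, a) = -99 (Function('I')(n, a) = Add(-75, -24) = -99)
Function('m')(G, S) = -2
Function('u')(x) = Mul(Rational(1, 2), Pow(x, -1)) (Function('u')(x) = Pow(Mul(2, x), -1) = Mul(Rational(1, 2), Pow(x, -1)))
F = Rational(-63387, 4) (F = Add(-15847, Mul(-1, Mul(Rational(1, 2), Pow(-2, -1)))) = Add(-15847, Mul(-1, Mul(Rational(1, 2), Rational(-1, 2)))) = Add(-15847, Mul(-1, Rational(-1, 4))) = Add(-15847, Rational(1, 4)) = Rational(-63387, 4) ≈ -15847.)
L = -23443 (L = Add(-14281, -9162) = -23443)
Add(Add(Function('I')(-102, -79), F), L) = Add(Add(-99, Rational(-63387, 4)), -23443) = Add(Rational(-63783, 4), -23443) = Rational(-157555, 4)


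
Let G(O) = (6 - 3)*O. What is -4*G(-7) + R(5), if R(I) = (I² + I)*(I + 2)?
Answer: 294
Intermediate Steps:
R(I) = (2 + I)*(I + I²) (R(I) = (I + I²)*(2 + I) = (2 + I)*(I + I²))
G(O) = 3*O
-4*G(-7) + R(5) = -12*(-7) + 5*(2 + 5² + 3*5) = -4*(-21) + 5*(2 + 25 + 15) = 84 + 5*42 = 84 + 210 = 294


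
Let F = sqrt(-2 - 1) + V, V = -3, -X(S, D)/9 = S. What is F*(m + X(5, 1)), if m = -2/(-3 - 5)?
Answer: 537/4 - 179*I*sqrt(3)/4 ≈ 134.25 - 77.509*I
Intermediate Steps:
X(S, D) = -9*S
m = 1/4 (m = -2/(-8) = -2*(-1/8) = 1/4 ≈ 0.25000)
F = -3 + I*sqrt(3) (F = sqrt(-2 - 1) - 3 = sqrt(-3) - 3 = I*sqrt(3) - 3 = -3 + I*sqrt(3) ≈ -3.0 + 1.732*I)
F*(m + X(5, 1)) = (-3 + I*sqrt(3))*(1/4 - 9*5) = (-3 + I*sqrt(3))*(1/4 - 45) = (-3 + I*sqrt(3))*(-179/4) = 537/4 - 179*I*sqrt(3)/4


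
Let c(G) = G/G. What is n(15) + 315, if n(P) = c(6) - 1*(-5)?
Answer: 321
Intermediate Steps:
c(G) = 1
n(P) = 6 (n(P) = 1 - 1*(-5) = 1 + 5 = 6)
n(15) + 315 = 6 + 315 = 321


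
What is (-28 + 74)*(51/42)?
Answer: 391/7 ≈ 55.857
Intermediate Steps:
(-28 + 74)*(51/42) = 46*(51*(1/42)) = 46*(17/14) = 391/7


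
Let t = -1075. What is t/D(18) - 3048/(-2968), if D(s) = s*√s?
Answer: 381/371 - 1075*√2/108 ≈ -13.050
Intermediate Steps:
D(s) = s^(3/2)
t/D(18) - 3048/(-2968) = -1075*√2/108 - 3048/(-2968) = -1075*√2/108 - 3048*(-1/2968) = -1075*√2/108 + 381/371 = 381/371 - 1075*√2/108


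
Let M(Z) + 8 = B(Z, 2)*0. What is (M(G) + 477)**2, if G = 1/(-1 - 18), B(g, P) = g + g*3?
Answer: 219961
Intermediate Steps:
B(g, P) = 4*g (B(g, P) = g + 3*g = 4*g)
G = -1/19 (G = 1/(-19) = -1/19 ≈ -0.052632)
M(Z) = -8 (M(Z) = -8 + (4*Z)*0 = -8 + 0 = -8)
(M(G) + 477)**2 = (-8 + 477)**2 = 469**2 = 219961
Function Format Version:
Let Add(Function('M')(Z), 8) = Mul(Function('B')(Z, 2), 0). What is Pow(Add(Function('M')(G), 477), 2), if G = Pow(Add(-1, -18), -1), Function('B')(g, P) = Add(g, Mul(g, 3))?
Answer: 219961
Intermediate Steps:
Function('B')(g, P) = Mul(4, g) (Function('B')(g, P) = Add(g, Mul(3, g)) = Mul(4, g))
G = Rational(-1, 19) (G = Pow(-19, -1) = Rational(-1, 19) ≈ -0.052632)
Function('M')(Z) = -8 (Function('M')(Z) = Add(-8, Mul(Mul(4, Z), 0)) = Add(-8, 0) = -8)
Pow(Add(Function('M')(G), 477), 2) = Pow(Add(-8, 477), 2) = Pow(469, 2) = 219961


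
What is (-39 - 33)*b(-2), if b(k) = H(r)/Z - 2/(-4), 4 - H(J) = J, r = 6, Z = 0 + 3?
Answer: 12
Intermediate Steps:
Z = 3
H(J) = 4 - J
b(k) = -⅙ (b(k) = (4 - 1*6)/3 - 2/(-4) = (4 - 6)*(⅓) - 2*(-¼) = -2*⅓ + ½ = -⅔ + ½ = -⅙)
(-39 - 33)*b(-2) = (-39 - 33)*(-⅙) = -72*(-⅙) = 12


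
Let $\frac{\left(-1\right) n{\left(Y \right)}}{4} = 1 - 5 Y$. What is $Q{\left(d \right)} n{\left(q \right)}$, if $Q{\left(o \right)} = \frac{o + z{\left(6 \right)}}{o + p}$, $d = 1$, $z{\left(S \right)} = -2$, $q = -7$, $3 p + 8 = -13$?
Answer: $-24$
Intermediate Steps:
$p = -7$ ($p = - \frac{8}{3} + \frac{1}{3} \left(-13\right) = - \frac{8}{3} - \frac{13}{3} = -7$)
$n{\left(Y \right)} = -4 + 20 Y$ ($n{\left(Y \right)} = - 4 \left(1 - 5 Y\right) = -4 + 20 Y$)
$Q{\left(o \right)} = \frac{-2 + o}{-7 + o}$ ($Q{\left(o \right)} = \frac{o - 2}{o - 7} = \frac{-2 + o}{-7 + o}$)
$Q{\left(d \right)} n{\left(q \right)} = \frac{-2 + 1}{-7 + 1} \left(-4 + 20 \left(-7\right)\right) = \frac{1}{-6} \left(-1\right) \left(-4 - 140\right) = \left(- \frac{1}{6}\right) \left(-1\right) \left(-144\right) = \frac{1}{6} \left(-144\right) = -24$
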